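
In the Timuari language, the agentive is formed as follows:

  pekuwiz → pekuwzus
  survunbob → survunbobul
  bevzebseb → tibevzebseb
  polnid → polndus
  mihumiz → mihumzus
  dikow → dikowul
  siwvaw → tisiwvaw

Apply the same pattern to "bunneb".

tibunneb

siwvaw and dikow both end in -w yet inflect differently (tisiwvaw, dikowul), so the final letter is not what conditions the rule; the last vowel is.
"bunneb" has last vowel 'e'. The one such stem in the data (bevzebseb → tibevzebseb) adds the prefix ti-, so the same rule applies.
The other patterns: stems whose last vowel is 'i' delete the last vowel and add -us; stems whose last vowel is 'o' add -ul.
So bunneb → tibunneb.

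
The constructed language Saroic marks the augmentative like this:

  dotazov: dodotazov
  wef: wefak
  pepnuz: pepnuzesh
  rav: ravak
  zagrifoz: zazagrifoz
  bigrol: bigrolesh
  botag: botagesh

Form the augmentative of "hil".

pepnuz and zagrifoz both end in -z yet inflect differently (pepnuzesh, zazagrifoz), so the final letter is not what conditions the rule; the number of vowels is.
"hil" has 1 vowel. The stems with 1 vowel (wef → wefak, rav → ravak) add -ak.
So hil → hilak.

hilak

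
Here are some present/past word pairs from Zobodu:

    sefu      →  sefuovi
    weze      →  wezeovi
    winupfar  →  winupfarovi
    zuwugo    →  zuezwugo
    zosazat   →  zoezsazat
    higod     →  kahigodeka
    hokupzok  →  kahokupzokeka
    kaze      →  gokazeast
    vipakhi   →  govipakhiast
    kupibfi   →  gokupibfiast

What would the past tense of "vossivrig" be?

weze and kaze both end in -e yet inflect differently (wezeovi, gokazeast), so the final letter is not what conditions the rule; the first letter is.
"vossivrig" begins with v-. The one such stem in the data (vipakhi → govipakhiast) adds go- … -ast around the stem, so the same rule applies.
So vossivrig → govossivrigast.

govossivrigast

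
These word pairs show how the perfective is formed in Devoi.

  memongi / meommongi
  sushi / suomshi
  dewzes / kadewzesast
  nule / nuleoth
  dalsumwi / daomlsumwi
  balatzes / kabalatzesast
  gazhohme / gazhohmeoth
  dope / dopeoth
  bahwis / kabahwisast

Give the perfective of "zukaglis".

dalsumwi and bahwis both have last vowel 'i' yet inflect differently (daomlsumwi, kabahwisast), so the last vowel is not what conditions the rule; the final letter is.
"zukaglis" ends in -s. The stems ending in -s (dewzes → kadewzesast, bahwis → kabahwisast, balatzes → kabalatzesast) add ka- … -ast around the stem.
So zukaglis → kazukaglisast.

kazukaglisast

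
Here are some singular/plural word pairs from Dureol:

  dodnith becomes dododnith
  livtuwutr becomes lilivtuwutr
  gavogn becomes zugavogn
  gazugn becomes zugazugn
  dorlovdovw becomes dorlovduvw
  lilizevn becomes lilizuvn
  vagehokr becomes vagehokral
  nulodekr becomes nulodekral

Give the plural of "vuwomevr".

"vuwomevr" has second-to-last letter 'v'. The stems whose second-to-last letter is 'v' (dorlovdovw → dorlovduvw, lilizevn → lilizuvn) change the last vowel to 'u'.
The other patterns: stems whose second-to-last letter is 't' repeat the first consonant+vowel as a prefix; stems whose second-to-last letter is 'g' add the prefix zu-; stems whose second-to-last letter is 'k' add -al.
So vuwomevr → vuwomuvr.

vuwomuvr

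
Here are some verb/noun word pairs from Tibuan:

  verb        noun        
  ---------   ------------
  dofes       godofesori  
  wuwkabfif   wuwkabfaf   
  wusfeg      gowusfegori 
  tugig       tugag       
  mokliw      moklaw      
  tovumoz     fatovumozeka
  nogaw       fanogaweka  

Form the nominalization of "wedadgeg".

gowedadgegori

tugig and wusfeg both end in -g yet inflect differently (tugag, gowusfegori), so the final letter is not what conditions the rule; the last vowel is.
"wedadgeg" has last vowel 'e'. The stems whose last vowel is 'e' (wusfeg → gowusfegori, dofes → godofesori) add go- … -ori around the stem.
The other patterns: stems whose last vowel is 'i' change the last vowel to 'a'; stems whose last vowel is 'a' or 'o' add fa- … -eka around the stem.
So wedadgeg → gowedadgegori.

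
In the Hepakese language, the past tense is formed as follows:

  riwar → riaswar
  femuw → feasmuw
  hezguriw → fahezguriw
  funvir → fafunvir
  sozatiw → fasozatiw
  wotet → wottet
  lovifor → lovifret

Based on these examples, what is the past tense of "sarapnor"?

femuw and hezguriw both end in -w yet inflect differently (feasmuw, fahezguriw), so the final letter is not what conditions the rule; the last vowel is.
"sarapnor" has last vowel 'o'. The one such stem in the data (lovifor → lovifret) deletes the last vowel and adds -et (as does wotet), so the same rule applies.
The other patterns: stems whose last vowel is 'a' or 'u' insert -as- after the first vowel; stems whose last vowel is 'i' add the prefix fa-.
So sarapnor → sarapnret.

sarapnret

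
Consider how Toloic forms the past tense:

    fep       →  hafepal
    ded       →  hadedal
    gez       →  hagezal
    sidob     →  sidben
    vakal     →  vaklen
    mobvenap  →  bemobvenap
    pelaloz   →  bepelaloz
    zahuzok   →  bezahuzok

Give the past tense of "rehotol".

fep and mobvenap both end in -p yet inflect differently (hafepal, bemobvenap), so the final letter is not what conditions the rule; the number of vowels is.
"rehotol" has 3 vowels. The stems with 3 vowels (mobvenap → bemobvenap, pelaloz → bepelaloz, zahuzok → bezahuzok) add the prefix be-.
The other patterns: stems with 1 vowel add ha- … -al around the stem; stems with 2 vowels delete the last vowel and add -en.
So rehotol → berehotol.

berehotol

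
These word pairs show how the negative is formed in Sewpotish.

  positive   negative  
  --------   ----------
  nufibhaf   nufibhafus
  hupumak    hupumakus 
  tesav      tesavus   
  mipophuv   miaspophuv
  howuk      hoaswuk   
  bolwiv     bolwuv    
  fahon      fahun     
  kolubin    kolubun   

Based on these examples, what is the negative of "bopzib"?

"bopzib" has last vowel 'i'. The stems whose last vowel is 'i' (bolwiv → bolwuv, kolubin → kolubun) change the last vowel to 'u'.
So bopzib → bopzub.

bopzub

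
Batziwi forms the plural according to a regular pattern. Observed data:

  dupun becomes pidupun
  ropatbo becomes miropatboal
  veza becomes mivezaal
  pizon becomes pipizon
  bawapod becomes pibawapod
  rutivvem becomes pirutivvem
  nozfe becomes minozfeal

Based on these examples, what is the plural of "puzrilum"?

ropatbo and bawapod both have last vowel 'o' yet inflect differently (miropatboal, pibawapod), so the last vowel is not what conditions the rule; whether the stem ends in a vowel or a consonant is.
"puzrilum" ends in a consonant. The stems ending in a consonant (bawapod → pibawapod, rutivvem → pirutivvem, pizon → pipizon) add the prefix pi-.
So puzrilum → pipuzrilum.

pipuzrilum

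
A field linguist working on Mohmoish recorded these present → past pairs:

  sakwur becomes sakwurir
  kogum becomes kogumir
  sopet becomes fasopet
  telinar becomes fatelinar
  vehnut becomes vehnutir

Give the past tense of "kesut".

"kesut" has last vowel 'u'. The stems whose last vowel is 'u' (kogum → kogumir, vehnut → vehnutir, sakwur → sakwurir) add -ir.
The other pattern: stems whose last vowel is 'a' or 'e' add the prefix fa-.
So kesut → kesutir.

kesutir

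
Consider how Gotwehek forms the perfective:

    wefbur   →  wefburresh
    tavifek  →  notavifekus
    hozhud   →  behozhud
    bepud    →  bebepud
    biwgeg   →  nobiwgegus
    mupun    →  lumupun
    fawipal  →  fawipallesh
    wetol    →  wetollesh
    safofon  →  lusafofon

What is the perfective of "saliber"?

saliberresh

mupun and hozhud both have last vowel 'u' yet inflect differently (lumupun, behozhud), so the last vowel is not what conditions the rule; the final letter is.
"saliber" ends in -r. The one such stem in the data (wefbur → wefburresh) doubles the final consonant and adds -esh (as do fawipal, wetol), so the same rule applies.
The other patterns: stems ending in -n add the prefix lu-; stems ending in -d add the prefix be-; stems ending in -g or -k add no- … -us around the stem.
So saliber → saliberresh.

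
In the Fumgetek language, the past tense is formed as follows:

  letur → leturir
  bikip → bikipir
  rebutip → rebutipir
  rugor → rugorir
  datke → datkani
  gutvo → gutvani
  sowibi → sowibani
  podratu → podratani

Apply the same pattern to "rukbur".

rugor and gutvo both have last vowel 'o' yet inflect differently (rugorir, gutvani), so the last vowel is not what conditions the rule; whether the stem ends in a vowel or a consonant is.
"rukbur" ends in a consonant. The stems ending in a consonant (letur → leturir, bikip → bikipir, rebutip → rebutipir) add -ir.
The other pattern: stems ending in a vowel drop the final letter and add -ani.
So rukbur → rukburir.

rukburir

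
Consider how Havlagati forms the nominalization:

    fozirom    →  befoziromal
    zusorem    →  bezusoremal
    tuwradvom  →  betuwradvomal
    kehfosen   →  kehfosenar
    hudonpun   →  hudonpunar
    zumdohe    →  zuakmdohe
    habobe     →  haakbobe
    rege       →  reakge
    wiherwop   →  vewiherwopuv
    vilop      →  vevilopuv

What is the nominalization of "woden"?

wodenar

"woden" ends in -n. The stems ending in -n (kehfosen → kehfosenar, hudonpun → hudonpunar) add -ar.
The other patterns: stems ending in -m add be- … -al around the stem; stems ending in -e insert -ak- after the first vowel; stems ending in -p add ve- … -uv around the stem.
So woden → wodenar.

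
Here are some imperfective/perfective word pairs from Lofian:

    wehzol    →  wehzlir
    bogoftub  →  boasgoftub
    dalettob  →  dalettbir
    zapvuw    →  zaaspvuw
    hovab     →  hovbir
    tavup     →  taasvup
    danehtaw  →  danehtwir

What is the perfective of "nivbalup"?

bogoftub and hovab both end in -b yet inflect differently (boasgoftub, hovbir), so the final letter is not what conditions the rule; the last vowel is.
"nivbalup" has last vowel 'u'. The stems whose last vowel is 'u' (tavup → taasvup, zapvuw → zaaspvuw, bogoftub → boasgoftub) insert -as- after the first vowel.
So nivbalup → niasvbalup.

niasvbalup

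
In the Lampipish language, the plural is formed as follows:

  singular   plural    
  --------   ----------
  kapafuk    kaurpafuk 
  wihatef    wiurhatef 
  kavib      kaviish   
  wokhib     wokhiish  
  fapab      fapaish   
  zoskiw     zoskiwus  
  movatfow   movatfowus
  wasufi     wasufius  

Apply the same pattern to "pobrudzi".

pobrudzius

kavib and zoskiw both have last vowel 'i' yet inflect differently (kaviish, zoskiwus), so the last vowel is not what conditions the rule; the final letter is.
"pobrudzi" ends in -i. The one such stem in the data (wasufi → wasufius) adds -us, so the same rule applies.
So pobrudzi → pobrudzius.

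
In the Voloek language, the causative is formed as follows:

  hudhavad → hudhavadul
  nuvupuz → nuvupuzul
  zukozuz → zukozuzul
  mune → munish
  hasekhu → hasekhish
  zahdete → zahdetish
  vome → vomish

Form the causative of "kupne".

kupnish

nuvupuz and hasekhu both have last vowel 'u' yet inflect differently (nuvupuzul, hasekhish), so the last vowel is not what conditions the rule; whether the stem ends in a vowel or a consonant is.
"kupne" ends in a vowel. The stems ending in a vowel (mune → munish, hasekhu → hasekhish, zahdete → zahdetish) drop the final letter and add -ish.
So kupne → kupnish.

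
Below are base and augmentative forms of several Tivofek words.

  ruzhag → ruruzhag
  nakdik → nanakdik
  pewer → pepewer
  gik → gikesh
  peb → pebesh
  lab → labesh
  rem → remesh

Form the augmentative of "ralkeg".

nakdik and gik both end in -k yet inflect differently (nanakdik, gikesh), so the final letter is not what conditions the rule; the number of vowels is.
"ralkeg" has 2 vowels. The stems with 2 vowels (ruzhag → ruruzhag, nakdik → nanakdik, pewer → pepewer) repeat the first consonant+vowel as a prefix.
The other pattern: stems with 1 vowel add -esh.
So ralkeg → raralkeg.

raralkeg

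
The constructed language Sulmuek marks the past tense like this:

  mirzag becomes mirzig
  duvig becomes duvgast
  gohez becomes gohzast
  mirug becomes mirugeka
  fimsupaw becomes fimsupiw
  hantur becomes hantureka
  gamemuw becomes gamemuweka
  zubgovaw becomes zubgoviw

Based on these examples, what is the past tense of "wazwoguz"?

wazwoguzeka

mirzag and mirug both end in -g yet inflect differently (mirzig, mirugeka), so the final letter is not what conditions the rule; the last vowel is.
"wazwoguz" has last vowel 'u'. The stems whose last vowel is 'u' (mirug → mirugeka, hantur → hantureka, gamemuw → gamemuweka) add -eka.
So wazwoguz → wazwoguzeka.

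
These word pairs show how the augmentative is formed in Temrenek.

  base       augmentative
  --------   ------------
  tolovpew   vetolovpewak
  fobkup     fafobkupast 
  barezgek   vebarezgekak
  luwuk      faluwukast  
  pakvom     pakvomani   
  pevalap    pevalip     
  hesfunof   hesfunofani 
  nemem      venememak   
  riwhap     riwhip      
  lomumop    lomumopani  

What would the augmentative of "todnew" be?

pevalap and lomumop both end in -p yet inflect differently (pevalip, lomumopani), so the final letter is not what conditions the rule; the last vowel is.
"todnew" has last vowel 'e'. The stems whose last vowel is 'e' (tolovpew → vetolovpewak, nemem → venememak, barezgek → vebarezgekak) add ve- … -ak around the stem.
The other patterns: stems whose last vowel is 'a' change the last vowel to 'i'; stems whose last vowel is 'o' add -ani; stems whose last vowel is 'u' add fa- … -ast around the stem.
So todnew → vetodnewak.

vetodnewak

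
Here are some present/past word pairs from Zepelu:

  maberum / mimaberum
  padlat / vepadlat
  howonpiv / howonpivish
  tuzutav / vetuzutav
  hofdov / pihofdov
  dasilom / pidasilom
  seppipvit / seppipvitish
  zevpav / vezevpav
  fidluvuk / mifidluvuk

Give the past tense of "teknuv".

"teknuv" has last vowel 'u'. The stems whose last vowel is 'u' (maberum → mimaberum, fidluvuk → mifidluvuk) add the prefix mi-.
So teknuv → miteknuv.

miteknuv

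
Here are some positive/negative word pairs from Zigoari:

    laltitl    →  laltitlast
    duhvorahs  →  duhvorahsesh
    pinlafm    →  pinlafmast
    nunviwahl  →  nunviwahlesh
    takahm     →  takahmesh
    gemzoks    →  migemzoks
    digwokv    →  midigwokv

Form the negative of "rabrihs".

duhvorahs and gemzoks both end in -s yet inflect differently (duhvorahsesh, migemzoks), so the final letter is not what conditions the rule; the second-to-last letter is.
"rabrihs" has second-to-last letter 'h'. The stems whose second-to-last letter is 'h' (nunviwahl → nunviwahlesh, takahm → takahmesh, duhvorahs → duhvorahsesh) add -esh.
The other patterns: stems whose second-to-last letter is 'k' add the prefix mi-; stems whose second-to-last letter is 'f' or 't' add -ast.
So rabrihs → rabrihsesh.

rabrihsesh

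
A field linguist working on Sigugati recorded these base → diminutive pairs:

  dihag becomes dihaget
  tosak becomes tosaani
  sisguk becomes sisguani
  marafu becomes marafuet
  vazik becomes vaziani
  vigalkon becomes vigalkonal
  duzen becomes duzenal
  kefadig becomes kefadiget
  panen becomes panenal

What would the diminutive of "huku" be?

"huku" ends in -u. The one such stem in the data (marafu → marafuet) adds -et, so the same rule applies.
So huku → hukuet.

hukuet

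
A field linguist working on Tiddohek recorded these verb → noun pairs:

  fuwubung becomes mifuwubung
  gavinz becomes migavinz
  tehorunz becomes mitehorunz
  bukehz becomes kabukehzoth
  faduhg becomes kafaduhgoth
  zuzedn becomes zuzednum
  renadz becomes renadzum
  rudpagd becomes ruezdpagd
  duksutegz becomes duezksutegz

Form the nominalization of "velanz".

mivelanz

gavinz and bukehz both end in -z yet inflect differently (migavinz, kabukehzoth), so the final letter is not what conditions the rule; the second-to-last letter is.
"velanz" has second-to-last letter 'n'. The stems whose second-to-last letter is 'n' (fuwubung → mifuwubung, gavinz → migavinz, tehorunz → mitehorunz) add the prefix mi-.
The other patterns: stems whose second-to-last letter is 'h' add ka- … -oth around the stem; stems whose second-to-last letter is 'd' add -um; stems whose second-to-last letter is 'g' insert -ez- after the first vowel.
So velanz → mivelanz.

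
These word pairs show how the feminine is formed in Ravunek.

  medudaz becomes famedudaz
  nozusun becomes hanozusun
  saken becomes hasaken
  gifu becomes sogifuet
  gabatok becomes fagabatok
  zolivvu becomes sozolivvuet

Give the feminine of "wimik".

fawimik

nozusun and gifu both have last vowel 'u' yet inflect differently (hanozusun, sogifuet), so the last vowel is not what conditions the rule; the final letter is.
"wimik" ends in -k. The one such stem in the data (gabatok → fagabatok) adds the prefix fa-, so the same rule applies.
So wimik → fawimik.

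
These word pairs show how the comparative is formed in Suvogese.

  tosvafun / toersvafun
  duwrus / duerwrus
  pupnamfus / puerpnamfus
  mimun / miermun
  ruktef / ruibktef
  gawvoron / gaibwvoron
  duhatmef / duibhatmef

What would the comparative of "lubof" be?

luibbof

"lubof" has last vowel 'o'. The one such stem in the data (gawvoron → gaibwvoron) inserts -ib- after the first vowel (as do ruktef, duhatmef), so the same rule applies.
The other pattern: stems whose last vowel is 'u' insert -er- after the first vowel.
So lubof → luibbof.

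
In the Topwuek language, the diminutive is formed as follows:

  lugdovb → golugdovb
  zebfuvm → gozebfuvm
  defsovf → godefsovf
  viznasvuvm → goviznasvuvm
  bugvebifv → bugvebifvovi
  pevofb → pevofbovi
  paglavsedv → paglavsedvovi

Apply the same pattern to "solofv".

solofvovi

lugdovb and pevofb both end in -b yet inflect differently (golugdovb, pevofbovi), so the final letter is not what conditions the rule; the second-to-last letter is.
"solofv" has second-to-last letter 'f'. The stems whose second-to-last letter is 'f' (bugvebifv → bugvebifvovi, pevofb → pevofbovi) add -ovi.
So solofv → solofvovi.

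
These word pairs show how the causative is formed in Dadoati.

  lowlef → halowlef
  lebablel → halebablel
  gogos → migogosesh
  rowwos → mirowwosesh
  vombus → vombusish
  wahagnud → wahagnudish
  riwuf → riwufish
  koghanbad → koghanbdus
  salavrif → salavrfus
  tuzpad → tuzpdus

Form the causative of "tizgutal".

"tizgutal" has last vowel 'a'. The stems whose last vowel is 'a' (koghanbad → koghanbdus, tuzpad → tuzpdus) delete the last vowel and add -us.
The other patterns: stems whose last vowel is 'e' add the prefix ha-; stems whose last vowel is 'o' add mi- … -esh around the stem; stems whose last vowel is 'u' add -ish.
So tizgutal → tizgutlus.

tizgutlus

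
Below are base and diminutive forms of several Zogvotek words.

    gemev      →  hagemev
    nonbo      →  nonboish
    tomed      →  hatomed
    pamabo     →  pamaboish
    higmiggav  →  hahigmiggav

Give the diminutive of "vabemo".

nonbo and gemev both have 2 vowels yet inflect differently (nonboish, hagemev), so the number of vowels is not what conditions the rule; whether the stem ends in a vowel or a consonant is.
"vabemo" ends in a vowel. The stems ending in a vowel (pamabo → pamaboish, nonbo → nonboish) add -ish.
The other pattern: stems ending in a consonant add the prefix ha-.
So vabemo → vabemoish.

vabemoish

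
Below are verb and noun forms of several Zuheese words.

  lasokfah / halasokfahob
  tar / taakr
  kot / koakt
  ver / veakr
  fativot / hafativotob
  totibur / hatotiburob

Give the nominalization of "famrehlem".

hafamrehlemob

ver and totibur both end in -r yet inflect differently (veakr, hatotiburob), so the final letter is not what conditions the rule; the number of vowels is.
"famrehlem" has 3 vowels. The stems with 3 vowels (totibur → hatotiburob, lasokfah → halasokfahob, fativot → hafativotob) add ha- … -ob around the stem.
The other pattern: stems with 1 vowel insert -ak- after the first vowel.
So famrehlem → hafamrehlemob.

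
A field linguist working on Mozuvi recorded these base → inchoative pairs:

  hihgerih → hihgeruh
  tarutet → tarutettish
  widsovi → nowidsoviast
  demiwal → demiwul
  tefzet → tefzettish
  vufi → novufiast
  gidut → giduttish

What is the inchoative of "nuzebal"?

vufi and hihgerih both have last vowel 'i' yet inflect differently (novufiast, hihgeruh), so the last vowel is not what conditions the rule; the final letter is.
"nuzebal" ends in -l. The one such stem in the data (demiwal → demiwul) changes the last vowel to 'u' (as does hihgerih), so the same rule applies.
So nuzebal → nuzebul.

nuzebul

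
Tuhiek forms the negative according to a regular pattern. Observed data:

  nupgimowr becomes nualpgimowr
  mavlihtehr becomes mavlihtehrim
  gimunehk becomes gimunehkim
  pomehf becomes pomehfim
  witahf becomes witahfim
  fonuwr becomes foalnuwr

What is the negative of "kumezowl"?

kualmezowl

"kumezowl" has second-to-last letter 'w'. The stems whose second-to-last letter is 'w' (nupgimowr → nualpgimowr, fonuwr → foalnuwr) insert -al- after the first vowel.
So kumezowl → kualmezowl.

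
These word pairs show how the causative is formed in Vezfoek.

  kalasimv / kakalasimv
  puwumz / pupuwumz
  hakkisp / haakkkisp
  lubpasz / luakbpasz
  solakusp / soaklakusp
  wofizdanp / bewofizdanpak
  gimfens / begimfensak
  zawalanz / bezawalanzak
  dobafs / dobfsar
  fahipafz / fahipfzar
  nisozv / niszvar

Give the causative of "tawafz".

"tawafz" has second-to-last letter 'f'. The stems whose second-to-last letter is 'f' (dobafs → dobfsar, fahipafz → fahipfzar) delete the last vowel and add -ar.
So tawafz → tawfzar.

tawfzar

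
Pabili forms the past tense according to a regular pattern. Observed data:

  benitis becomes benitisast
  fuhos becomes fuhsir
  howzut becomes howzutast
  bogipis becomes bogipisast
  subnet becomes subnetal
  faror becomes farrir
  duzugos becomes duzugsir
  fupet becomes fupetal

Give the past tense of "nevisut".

duzugos and benitis both end in -s yet inflect differently (duzugsir, benitisast), so the final letter is not what conditions the rule; the last vowel is.
"nevisut" has last vowel 'u'. The one such stem in the data (howzut → howzutast) adds -ast, so the same rule applies.
The other patterns: stems whose last vowel is 'o' delete the last vowel and add -ir; stems whose last vowel is 'e' add -al.
So nevisut → nevisutast.

nevisutast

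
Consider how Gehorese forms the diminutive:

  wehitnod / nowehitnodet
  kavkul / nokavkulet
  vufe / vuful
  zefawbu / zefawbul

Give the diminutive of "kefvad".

nokefvadet

kavkul and zefawbu both have last vowel 'u' yet inflect differently (nokavkulet, zefawbul), so the last vowel is not what conditions the rule; whether the stem ends in a vowel or a consonant is.
"kefvad" ends in a consonant. The stems ending in a consonant (wehitnod → nowehitnodet, kavkul → nokavkulet) add no- … -et around the stem.
The other pattern: stems ending in a vowel drop the final letter and add -ul.
So kefvad → nokefvadet.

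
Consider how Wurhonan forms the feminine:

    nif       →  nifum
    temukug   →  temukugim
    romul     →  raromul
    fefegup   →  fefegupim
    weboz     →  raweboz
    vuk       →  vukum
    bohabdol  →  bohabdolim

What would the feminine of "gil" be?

romul and bohabdol both end in -l yet inflect differently (raromul, bohabdolim), so the final letter is not what conditions the rule; the number of vowels is.
"gil" has 1 vowel. The stems with 1 vowel (vuk → vukum, nif → nifum) add -um.
So gil → gilum.

gilum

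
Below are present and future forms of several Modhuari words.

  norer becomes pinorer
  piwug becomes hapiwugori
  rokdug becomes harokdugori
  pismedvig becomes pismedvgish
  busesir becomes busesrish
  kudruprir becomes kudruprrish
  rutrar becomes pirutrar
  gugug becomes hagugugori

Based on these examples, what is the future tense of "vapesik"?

vapeskish

kudruprir and norer both end in -r yet inflect differently (kudruprrish, pinorer), so the final letter is not what conditions the rule; the last vowel is.
"vapesik" has last vowel 'i'. The stems whose last vowel is 'i' (kudruprir → kudruprrish, busesir → busesrish, pismedvig → pismedvgish) delete the last vowel and add -ish.
The other patterns: stems whose last vowel is 'a' or 'e' add the prefix pi-; stems whose last vowel is 'u' add ha- … -ori around the stem.
So vapesik → vapeskish.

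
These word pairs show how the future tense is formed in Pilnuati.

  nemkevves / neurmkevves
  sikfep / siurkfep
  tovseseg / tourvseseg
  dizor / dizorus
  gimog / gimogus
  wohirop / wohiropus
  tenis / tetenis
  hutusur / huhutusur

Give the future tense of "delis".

tovseseg and gimog both end in -g yet inflect differently (tourvseseg, gimogus), so the final letter is not what conditions the rule; the last vowel is.
"delis" has last vowel 'i'. The one such stem in the data (tenis → tetenis) repeats the first consonant+vowel as a prefix (as does hutusur), so the same rule applies.
So delis → dedelis.

dedelis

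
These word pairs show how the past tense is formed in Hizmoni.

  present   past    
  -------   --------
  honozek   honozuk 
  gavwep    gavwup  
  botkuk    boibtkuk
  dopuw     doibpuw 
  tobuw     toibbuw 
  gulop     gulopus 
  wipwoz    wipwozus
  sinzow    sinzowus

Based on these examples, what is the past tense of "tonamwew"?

tonamwuw

honozek and botkuk both end in -k yet inflect differently (honozuk, boibtkuk), so the final letter is not what conditions the rule; the last vowel is.
"tonamwew" has last vowel 'e'. The stems whose last vowel is 'e' (honozek → honozuk, gavwep → gavwup) change the last vowel to 'u'.
The other patterns: stems whose last vowel is 'u' insert -ib- after the first vowel; stems whose last vowel is 'o' add -us.
So tonamwew → tonamwuw.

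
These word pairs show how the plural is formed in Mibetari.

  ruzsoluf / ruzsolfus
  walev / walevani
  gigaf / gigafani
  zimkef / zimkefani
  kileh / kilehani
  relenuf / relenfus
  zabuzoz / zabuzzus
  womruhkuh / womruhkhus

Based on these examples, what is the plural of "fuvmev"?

fuvmevani

womruhkuh and kileh both end in -h yet inflect differently (womruhkhus, kilehani), so the final letter is not what conditions the rule; the number of vowels is.
"fuvmev" has 2 vowels. The stems with 2 vowels (kileh → kilehani, walev → walevani, gigaf → gigafani) add -ani.
The other pattern: stems with 3 vowels delete the last vowel and add -us.
So fuvmev → fuvmevani.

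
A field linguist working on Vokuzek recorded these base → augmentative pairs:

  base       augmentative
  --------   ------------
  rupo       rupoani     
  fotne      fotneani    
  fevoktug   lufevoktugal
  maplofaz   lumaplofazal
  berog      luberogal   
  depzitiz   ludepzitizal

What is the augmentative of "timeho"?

rupo and berog both have last vowel 'o' yet inflect differently (rupoani, luberogal), so the last vowel is not what conditions the rule; whether the stem ends in a vowel or a consonant is.
"timeho" ends in a vowel. The stems ending in a vowel (rupo → rupoani, fotne → fotneani) add -ani.
The other pattern: stems ending in a consonant add lu- … -al around the stem.
So timeho → timehoani.

timehoani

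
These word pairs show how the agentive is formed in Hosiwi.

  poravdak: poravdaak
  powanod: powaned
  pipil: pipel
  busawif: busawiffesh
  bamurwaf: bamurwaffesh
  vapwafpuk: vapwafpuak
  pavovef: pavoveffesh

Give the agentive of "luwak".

"luwak" ends in -k. The stems ending in -k (poravdak → poravdaak, vapwafpuk → vapwafpuak) drop the final letter and add -ak.
The other patterns: stems ending in -f double the final consonant and add -esh; stems ending in -d or -l change the last vowel to 'e'.
So luwak → luwaak.

luwaak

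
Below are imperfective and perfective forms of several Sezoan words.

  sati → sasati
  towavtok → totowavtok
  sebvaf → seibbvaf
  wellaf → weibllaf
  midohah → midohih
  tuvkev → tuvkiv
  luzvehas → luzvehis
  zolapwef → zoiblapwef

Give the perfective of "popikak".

"popikak" ends in -k. The one such stem in the data (towavtok → totowavtok) repeats the first consonant+vowel as a prefix (as does sati), so the same rule applies.
So popikak → popopikak.

popopikak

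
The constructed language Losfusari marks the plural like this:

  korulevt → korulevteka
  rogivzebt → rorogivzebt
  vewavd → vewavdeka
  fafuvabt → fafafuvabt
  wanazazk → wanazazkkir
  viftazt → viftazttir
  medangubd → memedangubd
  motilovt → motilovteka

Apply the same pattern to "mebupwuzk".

"mebupwuzk" has second-to-last letter 'z'. The stems whose second-to-last letter is 'z' (viftazt → viftazttir, wanazazk → wanazazkkir) double the final consonant and add -ir.
So mebupwuzk → mebupwuzkkir.

mebupwuzkkir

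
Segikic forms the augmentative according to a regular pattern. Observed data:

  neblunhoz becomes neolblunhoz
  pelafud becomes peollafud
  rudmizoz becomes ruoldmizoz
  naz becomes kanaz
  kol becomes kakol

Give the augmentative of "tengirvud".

neblunhoz and naz both end in -z yet inflect differently (neolblunhoz, kanaz), so the final letter is not what conditions the rule; the number of vowels is.
"tengirvud" has 3 vowels. The stems with 3 vowels (neblunhoz → neolblunhoz, pelafud → peollafud, rudmizoz → ruoldmizoz) insert -ol- after the first vowel.
The other pattern: stems with 1 vowel add the prefix ka-.
So tengirvud → teolngirvud.

teolngirvud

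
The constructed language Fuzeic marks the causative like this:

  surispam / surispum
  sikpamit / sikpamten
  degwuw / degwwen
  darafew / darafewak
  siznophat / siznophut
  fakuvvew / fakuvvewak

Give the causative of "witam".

siznophat and sikpamit both end in -t yet inflect differently (siznophut, sikpamten), so the final letter is not what conditions the rule; the last vowel is.
"witam" has last vowel 'a'. The stems whose last vowel is 'a' (siznophat → siznophut, surispam → surispum) change the last vowel to 'u'.
So witam → witum.

witum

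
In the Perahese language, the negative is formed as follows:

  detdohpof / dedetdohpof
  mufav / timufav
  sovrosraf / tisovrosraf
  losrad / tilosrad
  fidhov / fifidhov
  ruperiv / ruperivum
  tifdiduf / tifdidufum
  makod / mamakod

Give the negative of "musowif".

"musowif" has last vowel 'i'. The one such stem in the data (ruperiv → ruperivum) adds -um, so the same rule applies.
So musowif → musowifum.

musowifum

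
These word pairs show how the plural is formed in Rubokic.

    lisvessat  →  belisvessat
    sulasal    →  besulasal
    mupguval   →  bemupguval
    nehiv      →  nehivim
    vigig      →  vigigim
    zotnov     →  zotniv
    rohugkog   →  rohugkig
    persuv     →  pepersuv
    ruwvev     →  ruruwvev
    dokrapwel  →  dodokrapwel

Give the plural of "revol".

revil

nehiv and zotnov both end in -v yet inflect differently (nehivim, zotniv), so the final letter is not what conditions the rule; the last vowel is.
"revol" has last vowel 'o'. The stems whose last vowel is 'o' (zotnov → zotniv, rohugkog → rohugkig) change the last vowel to 'i'.
The other patterns: stems whose last vowel is 'a' add the prefix be-; stems whose last vowel is 'i' add -im; stems whose last vowel is 'e' or 'u' repeat the first consonant+vowel as a prefix.
So revol → revil.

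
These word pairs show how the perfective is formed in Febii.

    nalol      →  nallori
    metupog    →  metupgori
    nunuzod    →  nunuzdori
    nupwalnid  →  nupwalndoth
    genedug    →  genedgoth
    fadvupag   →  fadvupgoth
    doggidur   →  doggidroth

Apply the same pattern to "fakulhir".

fakulhroth

nunuzod and nupwalnid both end in -d yet inflect differently (nunuzdori, nupwalndoth), so the final letter is not what conditions the rule; the last vowel is.
"fakulhir" has last vowel 'i'. The one such stem in the data (nupwalnid → nupwalndoth) deletes the last vowel and adds -oth (as do genedug, fadvupag), so the same rule applies.
So fakulhir → fakulhroth.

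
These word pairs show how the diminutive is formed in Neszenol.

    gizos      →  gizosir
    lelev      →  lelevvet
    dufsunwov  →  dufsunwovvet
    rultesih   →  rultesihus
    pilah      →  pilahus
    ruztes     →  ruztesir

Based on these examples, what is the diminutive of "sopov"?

ruztes and lelev both have last vowel 'e' yet inflect differently (ruztesir, lelevvet), so the last vowel is not what conditions the rule; the final letter is.
"sopov" ends in -v. The stems ending in -v (lelev → lelevvet, dufsunwov → dufsunwovvet) double the final consonant and add -et.
So sopov → sopovvet.

sopovvet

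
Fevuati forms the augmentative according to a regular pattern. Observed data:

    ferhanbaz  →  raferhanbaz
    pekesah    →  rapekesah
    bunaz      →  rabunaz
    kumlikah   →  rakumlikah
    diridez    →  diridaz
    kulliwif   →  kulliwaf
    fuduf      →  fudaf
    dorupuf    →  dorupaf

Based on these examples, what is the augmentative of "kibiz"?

kibaz

ferhanbaz and diridez both end in -z yet inflect differently (raferhanbaz, diridaz), so the final letter is not what conditions the rule; the last vowel is.
"kibiz" has last vowel 'i'. The one such stem in the data (kulliwif → kulliwaf) changes the last vowel to 'a' (as do diridez, fuduf), so the same rule applies.
So kibiz → kibaz.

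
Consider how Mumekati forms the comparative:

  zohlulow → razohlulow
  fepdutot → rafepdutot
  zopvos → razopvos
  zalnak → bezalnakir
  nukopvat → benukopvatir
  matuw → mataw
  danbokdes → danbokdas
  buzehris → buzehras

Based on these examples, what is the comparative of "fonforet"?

fonforat

fepdutot and nukopvat both end in -t yet inflect differently (rafepdutot, benukopvatir), so the final letter is not what conditions the rule; the last vowel is.
"fonforet" has last vowel 'e'. The one such stem in the data (danbokdes → danbokdas) changes the last vowel to 'a' (as do matuw, buzehris), so the same rule applies.
The other patterns: stems whose last vowel is 'o' add the prefix ra-; stems whose last vowel is 'a' add be- … -ir around the stem.
So fonforet → fonforat.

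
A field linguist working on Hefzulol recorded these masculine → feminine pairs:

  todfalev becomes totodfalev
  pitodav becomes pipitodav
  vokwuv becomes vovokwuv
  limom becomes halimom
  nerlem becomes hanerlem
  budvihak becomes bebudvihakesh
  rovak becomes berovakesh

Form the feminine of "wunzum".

hawunzum

"wunzum" ends in -m. The stems ending in -m (limom → halimom, nerlem → hanerlem) add the prefix ha-.
The other patterns: stems ending in -v repeat the first consonant+vowel as a prefix; stems ending in -k add be- … -esh around the stem.
So wunzum → hawunzum.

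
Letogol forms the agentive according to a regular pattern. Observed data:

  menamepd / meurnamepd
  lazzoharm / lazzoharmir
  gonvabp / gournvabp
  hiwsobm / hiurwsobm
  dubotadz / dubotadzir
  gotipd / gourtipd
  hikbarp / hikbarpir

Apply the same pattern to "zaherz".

lazzoharm and hiwsobm both end in -m yet inflect differently (lazzoharmir, hiurwsobm), so the final letter is not what conditions the rule; the second-to-last letter is.
"zaherz" has second-to-last letter 'r'. The stems whose second-to-last letter is 'r' (lazzoharm → lazzoharmir, hikbarp → hikbarpir) add -ir.
So zaherz → zaherzir.

zaherzir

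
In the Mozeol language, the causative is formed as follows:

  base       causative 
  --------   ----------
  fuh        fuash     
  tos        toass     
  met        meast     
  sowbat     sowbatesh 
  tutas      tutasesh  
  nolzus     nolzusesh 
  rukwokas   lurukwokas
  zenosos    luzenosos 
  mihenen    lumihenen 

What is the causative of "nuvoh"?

met and sowbat both end in -t yet inflect differently (meast, sowbatesh), so the final letter is not what conditions the rule; the number of vowels is.
"nuvoh" has 2 vowels. The stems with 2 vowels (sowbat → sowbatesh, tutas → tutasesh, nolzus → nolzusesh) add -esh.
The other patterns: stems with 1 vowel insert -as- after the first vowel; stems with 3 vowels add the prefix lu-.
So nuvoh → nuvohesh.

nuvohesh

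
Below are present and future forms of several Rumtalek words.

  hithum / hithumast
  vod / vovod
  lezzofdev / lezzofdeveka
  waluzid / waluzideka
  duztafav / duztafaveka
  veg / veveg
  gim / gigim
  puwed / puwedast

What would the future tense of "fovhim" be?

fovhimast

gim and hithum both end in -m yet inflect differently (gigim, hithumast), so the final letter is not what conditions the rule; the number of vowels is.
"fovhim" has 2 vowels. The stems with 2 vowels (hithum → hithumast, puwed → puwedast) add -ast.
The other patterns: stems with 1 vowel repeat the first consonant+vowel as a prefix; stems with 3 vowels add -eka.
So fovhim → fovhimast.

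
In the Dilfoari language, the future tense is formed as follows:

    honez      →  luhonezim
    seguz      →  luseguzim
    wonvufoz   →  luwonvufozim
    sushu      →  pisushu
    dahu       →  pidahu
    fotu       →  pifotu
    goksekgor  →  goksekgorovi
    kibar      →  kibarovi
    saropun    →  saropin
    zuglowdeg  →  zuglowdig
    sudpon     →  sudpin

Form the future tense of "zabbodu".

pizabbodu

seguz and sushu both have last vowel 'u' yet inflect differently (luseguzim, pisushu), so the last vowel is not what conditions the rule; the final letter is.
"zabbodu" ends in -u. The stems ending in -u (sushu → pisushu, dahu → pidahu, fotu → pifotu) add the prefix pi-.
So zabbodu → pizabbodu.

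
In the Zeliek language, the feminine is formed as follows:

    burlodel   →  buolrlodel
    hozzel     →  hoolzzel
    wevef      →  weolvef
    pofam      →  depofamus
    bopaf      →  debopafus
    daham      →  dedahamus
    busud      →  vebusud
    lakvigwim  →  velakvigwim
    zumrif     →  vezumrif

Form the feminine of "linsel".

"linsel" has last vowel 'e'. The stems whose last vowel is 'e' (burlodel → buolrlodel, hozzel → hoolzzel, wevef → weolvef) insert -ol- after the first vowel.
The other patterns: stems whose last vowel is 'a' add de- … -us around the stem; stems whose last vowel is 'i' or 'u' add the prefix ve-.
So linsel → liolnsel.

liolnsel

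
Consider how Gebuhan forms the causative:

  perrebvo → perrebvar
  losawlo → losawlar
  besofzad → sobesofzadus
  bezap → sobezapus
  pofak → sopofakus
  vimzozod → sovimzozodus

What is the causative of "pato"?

"pato" ends in a vowel. The stems ending in a vowel (perrebvo → perrebvar, losawlo → losawlar) drop the final letter and add -ar.
The other pattern: stems ending in a consonant add so- … -us around the stem.
So pato → patar.

patar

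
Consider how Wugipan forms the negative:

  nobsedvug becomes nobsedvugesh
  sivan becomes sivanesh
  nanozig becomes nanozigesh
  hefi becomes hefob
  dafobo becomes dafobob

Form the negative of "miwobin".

miwobinesh

"miwobin" ends in a consonant. The stems ending in a consonant (nobsedvug → nobsedvugesh, sivan → sivanesh, nanozig → nanozigesh) add -esh.
So miwobin → miwobinesh.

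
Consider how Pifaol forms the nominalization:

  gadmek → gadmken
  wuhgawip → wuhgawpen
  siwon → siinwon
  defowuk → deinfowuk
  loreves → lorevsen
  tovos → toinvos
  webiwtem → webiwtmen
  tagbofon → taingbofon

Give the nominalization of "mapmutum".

tovos and loreves both end in -s yet inflect differently (toinvos, lorevsen), so the final letter is not what conditions the rule; the last vowel is.
"mapmutum" has last vowel 'u'. The one such stem in the data (defowuk → deinfowuk) inserts -in- after the first vowel (as do tovos, siwon), so the same rule applies.
The other pattern: stems whose last vowel is 'e' or 'i' delete the last vowel and add -en.
So mapmutum → mainpmutum.

mainpmutum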